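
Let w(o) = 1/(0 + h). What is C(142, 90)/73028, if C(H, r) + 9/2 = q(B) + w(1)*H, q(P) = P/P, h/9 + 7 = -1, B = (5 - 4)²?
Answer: -197/2629008 ≈ -7.4933e-5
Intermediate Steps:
B = 1 (B = 1² = 1)
h = -72 (h = -63 + 9*(-1) = -63 - 9 = -72)
w(o) = -1/72 (w(o) = 1/(0 - 72) = 1/(-72) = -1/72)
q(P) = 1
C(H, r) = -7/2 - H/72 (C(H, r) = -9/2 + (1 - H/72) = -7/2 - H/72)
C(142, 90)/73028 = (-7/2 - 1/72*142)/73028 = (-7/2 - 71/36)*(1/73028) = -197/36*1/73028 = -197/2629008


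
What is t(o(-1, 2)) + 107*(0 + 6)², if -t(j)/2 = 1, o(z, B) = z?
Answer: 3850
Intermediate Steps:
t(j) = -2 (t(j) = -2*1 = -2)
t(o(-1, 2)) + 107*(0 + 6)² = -2 + 107*(0 + 6)² = -2 + 107*6² = -2 + 107*36 = -2 + 3852 = 3850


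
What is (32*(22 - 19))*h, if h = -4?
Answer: -384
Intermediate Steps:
(32*(22 - 19))*h = (32*(22 - 19))*(-4) = (32*3)*(-4) = 96*(-4) = -384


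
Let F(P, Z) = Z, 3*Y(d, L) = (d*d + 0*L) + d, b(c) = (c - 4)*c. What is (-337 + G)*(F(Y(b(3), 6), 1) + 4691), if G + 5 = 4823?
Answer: 21024852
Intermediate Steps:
G = 4818 (G = -5 + 4823 = 4818)
b(c) = c*(-4 + c) (b(c) = (-4 + c)*c = c*(-4 + c))
Y(d, L) = d/3 + d**2/3 (Y(d, L) = ((d*d + 0*L) + d)/3 = ((d**2 + 0) + d)/3 = (d**2 + d)/3 = (d + d**2)/3 = d/3 + d**2/3)
(-337 + G)*(F(Y(b(3), 6), 1) + 4691) = (-337 + 4818)*(1 + 4691) = 4481*4692 = 21024852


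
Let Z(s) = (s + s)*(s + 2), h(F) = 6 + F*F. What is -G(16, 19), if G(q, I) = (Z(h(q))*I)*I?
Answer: -49939296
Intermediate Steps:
h(F) = 6 + F**2
Z(s) = 2*s*(2 + s) (Z(s) = (2*s)*(2 + s) = 2*s*(2 + s))
G(q, I) = 2*I**2*(6 + q**2)*(8 + q**2) (G(q, I) = ((2*(6 + q**2)*(2 + (6 + q**2)))*I)*I = ((2*(6 + q**2)*(8 + q**2))*I)*I = (2*I*(6 + q**2)*(8 + q**2))*I = 2*I**2*(6 + q**2)*(8 + q**2))
-G(16, 19) = -2*19**2*(6 + 16**2)*(8 + 16**2) = -2*361*(6 + 256)*(8 + 256) = -2*361*262*264 = -1*49939296 = -49939296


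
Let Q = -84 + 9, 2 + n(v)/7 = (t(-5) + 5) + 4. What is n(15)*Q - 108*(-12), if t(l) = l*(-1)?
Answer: -5004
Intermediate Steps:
t(l) = -l
n(v) = 84 (n(v) = -14 + 7*((-1*(-5) + 5) + 4) = -14 + 7*((5 + 5) + 4) = -14 + 7*(10 + 4) = -14 + 7*14 = -14 + 98 = 84)
Q = -75
n(15)*Q - 108*(-12) = 84*(-75) - 108*(-12) = -6300 - 1*(-1296) = -6300 + 1296 = -5004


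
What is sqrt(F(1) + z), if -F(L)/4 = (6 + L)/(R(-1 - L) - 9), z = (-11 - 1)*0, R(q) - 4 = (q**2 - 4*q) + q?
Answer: 2*I*sqrt(35)/5 ≈ 2.3664*I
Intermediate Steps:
R(q) = 4 + q**2 - 3*q (R(q) = 4 + ((q**2 - 4*q) + q) = 4 + (q**2 - 3*q) = 4 + q**2 - 3*q)
z = 0 (z = -12*0 = 0)
F(L) = -4*(6 + L)/(-2 + (-1 - L)**2 + 3*L) (F(L) = -4*(6 + L)/((4 + (-1 - L)**2 - 3*(-1 - L)) - 9) = -4*(6 + L)/((4 + (-1 - L)**2 + (3 + 3*L)) - 9) = -4*(6 + L)/((7 + (-1 - L)**2 + 3*L) - 9) = -4*(6 + L)/(-2 + (-1 - L)**2 + 3*L))
sqrt(F(1) + z) = sqrt(4*(6 + 1)/(2 - (1 + 1)**2 - 3*1) + 0) = sqrt(4*7/(2 - 1*2**2 - 3) + 0) = sqrt(4*7/(2 - 1*4 - 3) + 0) = sqrt(4*7/(2 - 4 - 3) + 0) = sqrt(4*7/(-5) + 0) = sqrt(4*(-1/5)*7 + 0) = sqrt(-28/5 + 0) = sqrt(-28/5) = 2*I*sqrt(35)/5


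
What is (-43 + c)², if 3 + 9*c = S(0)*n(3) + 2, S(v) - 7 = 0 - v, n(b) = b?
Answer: 134689/81 ≈ 1662.8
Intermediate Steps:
S(v) = 7 - v (S(v) = 7 + (0 - v) = 7 - v)
c = 20/9 (c = -⅓ + ((7 - 1*0)*3 + 2)/9 = -⅓ + ((7 + 0)*3 + 2)/9 = -⅓ + (7*3 + 2)/9 = -⅓ + (21 + 2)/9 = -⅓ + (⅑)*23 = -⅓ + 23/9 = 20/9 ≈ 2.2222)
(-43 + c)² = (-43 + 20/9)² = (-367/9)² = 134689/81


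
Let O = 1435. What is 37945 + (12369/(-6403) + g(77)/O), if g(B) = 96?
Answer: 18349110442/483595 ≈ 37943.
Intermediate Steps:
37945 + (12369/(-6403) + g(77)/O) = 37945 + (12369/(-6403) + 96/1435) = 37945 + (12369*(-1/6403) + 96*(1/1435)) = 37945 + (-651/337 + 96/1435) = 37945 - 901833/483595 = 18349110442/483595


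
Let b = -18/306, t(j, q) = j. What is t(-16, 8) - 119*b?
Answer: -9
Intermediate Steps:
b = -1/17 (b = -18*1/306 = -1/17 ≈ -0.058824)
t(-16, 8) - 119*b = -16 - 119*(-1/17) = -16 + 7 = -9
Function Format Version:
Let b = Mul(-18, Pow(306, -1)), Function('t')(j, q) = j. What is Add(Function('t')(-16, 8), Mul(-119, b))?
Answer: -9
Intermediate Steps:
b = Rational(-1, 17) (b = Mul(-18, Rational(1, 306)) = Rational(-1, 17) ≈ -0.058824)
Add(Function('t')(-16, 8), Mul(-119, b)) = Add(-16, Mul(-119, Rational(-1, 17))) = Add(-16, 7) = -9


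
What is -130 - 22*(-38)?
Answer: 706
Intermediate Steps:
-130 - 22*(-38) = -130 + 836 = 706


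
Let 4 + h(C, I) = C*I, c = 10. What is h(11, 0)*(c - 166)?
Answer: 624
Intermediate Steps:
h(C, I) = -4 + C*I
h(11, 0)*(c - 166) = (-4 + 11*0)*(10 - 166) = (-4 + 0)*(-156) = -4*(-156) = 624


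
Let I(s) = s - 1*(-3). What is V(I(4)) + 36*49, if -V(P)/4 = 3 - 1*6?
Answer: 1776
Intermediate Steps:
I(s) = 3 + s (I(s) = s + 3 = 3 + s)
V(P) = 12 (V(P) = -4*(3 - 1*6) = -4*(3 - 6) = -4*(-3) = 12)
V(I(4)) + 36*49 = 12 + 36*49 = 12 + 1764 = 1776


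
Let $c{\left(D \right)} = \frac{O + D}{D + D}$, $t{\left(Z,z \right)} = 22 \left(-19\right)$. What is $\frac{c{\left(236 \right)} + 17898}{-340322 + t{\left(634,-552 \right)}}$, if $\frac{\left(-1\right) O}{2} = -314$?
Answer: $- \frac{35203}{670122} \approx -0.052532$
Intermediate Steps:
$t{\left(Z,z \right)} = -418$
$O = 628$ ($O = \left(-2\right) \left(-314\right) = 628$)
$c{\left(D \right)} = \frac{628 + D}{2 D}$ ($c{\left(D \right)} = \frac{628 + D}{D + D} = \frac{628 + D}{2 D}$)
$\frac{c{\left(236 \right)} + 17898}{-340322 + t{\left(634,-552 \right)}} = \frac{\frac{628 + 236}{2 \cdot 236} + 17898}{-340322 - 418} = \frac{\frac{1}{2} \cdot \frac{1}{236} \cdot 864 + 17898}{-340740} = \left(\frac{108}{59} + 17898\right) \left(- \frac{1}{340740}\right) = \frac{1056090}{59} \left(- \frac{1}{340740}\right) = - \frac{35203}{670122}$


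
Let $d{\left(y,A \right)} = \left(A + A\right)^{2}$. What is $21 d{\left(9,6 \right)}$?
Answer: $3024$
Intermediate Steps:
$d{\left(y,A \right)} = 4 A^{2}$ ($d{\left(y,A \right)} = \left(2 A\right)^{2} = 4 A^{2}$)
$21 d{\left(9,6 \right)} = 21 \cdot 4 \cdot 6^{2} = 21 \cdot 4 \cdot 36 = 21 \cdot 144 = 3024$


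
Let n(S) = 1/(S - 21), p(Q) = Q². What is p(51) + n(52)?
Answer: 80632/31 ≈ 2601.0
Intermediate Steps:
n(S) = 1/(-21 + S)
p(51) + n(52) = 51² + 1/(-21 + 52) = 2601 + 1/31 = 80632/31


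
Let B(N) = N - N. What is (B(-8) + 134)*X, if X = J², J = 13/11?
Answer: 22646/121 ≈ 187.16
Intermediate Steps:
J = 13/11 (J = 13*(1/11) = 13/11 ≈ 1.1818)
B(N) = 0
X = 169/121 (X = (13/11)² = 169/121 ≈ 1.3967)
(B(-8) + 134)*X = (0 + 134)*(169/121) = 134*(169/121) = 22646/121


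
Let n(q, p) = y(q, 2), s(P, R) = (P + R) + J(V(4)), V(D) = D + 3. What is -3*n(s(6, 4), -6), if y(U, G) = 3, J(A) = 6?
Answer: -9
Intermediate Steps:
V(D) = 3 + D
s(P, R) = 6 + P + R (s(P, R) = (P + R) + 6 = 6 + P + R)
n(q, p) = 3
-3*n(s(6, 4), -6) = -3*3 = -9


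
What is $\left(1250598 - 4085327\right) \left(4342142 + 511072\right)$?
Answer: $-13757546469006$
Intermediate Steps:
$\left(1250598 - 4085327\right) \left(4342142 + 511072\right) = \left(-2834729\right) 4853214 = -13757546469006$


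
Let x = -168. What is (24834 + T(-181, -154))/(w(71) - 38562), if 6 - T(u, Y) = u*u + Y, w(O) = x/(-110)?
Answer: 142395/706942 ≈ 0.20142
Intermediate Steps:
w(O) = 84/55 (w(O) = -168/(-110) = -168*(-1/110) = 84/55)
T(u, Y) = 6 - Y - u² (T(u, Y) = 6 - (u*u + Y) = 6 - (u² + Y) = 6 - (Y + u²) = 6 + (-Y - u²) = 6 - Y - u²)
(24834 + T(-181, -154))/(w(71) - 38562) = (24834 + (6 - 1*(-154) - 1*(-181)²))/(84/55 - 38562) = (24834 + (6 + 154 - 1*32761))/(-2120826/55) = (24834 + (6 + 154 - 32761))*(-55/2120826) = (24834 - 32601)*(-55/2120826) = -7767*(-55/2120826) = 142395/706942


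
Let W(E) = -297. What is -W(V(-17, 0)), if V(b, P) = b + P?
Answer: 297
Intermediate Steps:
V(b, P) = P + b
-W(V(-17, 0)) = -1*(-297) = 297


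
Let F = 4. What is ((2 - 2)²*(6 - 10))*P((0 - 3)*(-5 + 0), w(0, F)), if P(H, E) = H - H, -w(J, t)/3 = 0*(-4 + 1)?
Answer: 0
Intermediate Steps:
w(J, t) = 0 (w(J, t) = -0*(-4 + 1) = -0*(-3) = -3*0 = 0)
P(H, E) = 0
((2 - 2)²*(6 - 10))*P((0 - 3)*(-5 + 0), w(0, F)) = ((2 - 2)²*(6 - 10))*0 = (0²*(-4))*0 = (0*(-4))*0 = 0*0 = 0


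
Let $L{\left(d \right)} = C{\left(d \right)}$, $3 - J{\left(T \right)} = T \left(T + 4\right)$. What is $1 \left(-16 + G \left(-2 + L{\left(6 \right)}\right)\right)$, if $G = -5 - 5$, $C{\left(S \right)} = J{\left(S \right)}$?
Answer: $574$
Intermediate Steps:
$J{\left(T \right)} = 3 - T \left(4 + T\right)$ ($J{\left(T \right)} = 3 - T \left(T + 4\right) = 3 - T \left(4 + T\right)$)
$C{\left(S \right)} = 3 - S^{2} - 4 S$
$G = -10$ ($G = -5 - 5 = -10$)
$L{\left(d \right)} = 3 - d^{2} - 4 d$
$1 \left(-16 + G \left(-2 + L{\left(6 \right)}\right)\right) = 1 \left(-16 - 10 \left(-2 - 57\right)\right) = 1 \left(-16 - -590\right) = 1 \left(-16 + 590\right) = 1 \cdot 574 = 574$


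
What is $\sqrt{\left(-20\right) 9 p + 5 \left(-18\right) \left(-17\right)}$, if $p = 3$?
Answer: $3 \sqrt{110} \approx 31.464$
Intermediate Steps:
$\sqrt{\left(-20\right) 9 p + 5 \left(-18\right) \left(-17\right)} = \sqrt{\left(-20\right) 9 \cdot 3 + 5 \left(-18\right) \left(-17\right)} = \sqrt{\left(-180\right) 3 - -1530} = \sqrt{-540 + 1530} = \sqrt{990} = 3 \sqrt{110}$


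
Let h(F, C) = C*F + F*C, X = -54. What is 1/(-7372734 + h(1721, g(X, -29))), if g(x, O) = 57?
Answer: -1/7176540 ≈ -1.3934e-7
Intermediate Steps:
h(F, C) = 2*C*F (h(F, C) = C*F + C*F = 2*C*F)
1/(-7372734 + h(1721, g(X, -29))) = 1/(-7372734 + 2*57*1721) = 1/(-7372734 + 196194) = 1/(-7176540) = -1/7176540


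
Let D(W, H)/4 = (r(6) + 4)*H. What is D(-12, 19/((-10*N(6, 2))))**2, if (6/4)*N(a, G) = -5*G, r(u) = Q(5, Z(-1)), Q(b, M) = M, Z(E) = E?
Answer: 29241/2500 ≈ 11.696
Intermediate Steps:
r(u) = -1
N(a, G) = -10*G/3 (N(a, G) = 2*(-5*G)/3 = -10*G/3)
D(W, H) = 12*H (D(W, H) = 4*((-1 + 4)*H) = 4*(3*H) = 12*H)
D(-12, 19/((-10*N(6, 2))))**2 = (12*(19/((-(-100)*2/3))))**2 = (12*(19/((-10*(-20/3)))))**2 = (12*(19/(200/3)))**2 = (12*(19*(3/200)))**2 = (12*(57/200))**2 = (171/50)**2 = 29241/2500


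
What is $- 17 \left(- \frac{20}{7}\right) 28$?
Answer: $1360$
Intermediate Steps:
$- 17 \left(- \frac{20}{7}\right) 28 = - 17 \left(\left(-20\right) \frac{1}{7}\right) 28 = \left(-17\right) \left(- \frac{20}{7}\right) 28 = \frac{340}{7} \cdot 28 = 1360$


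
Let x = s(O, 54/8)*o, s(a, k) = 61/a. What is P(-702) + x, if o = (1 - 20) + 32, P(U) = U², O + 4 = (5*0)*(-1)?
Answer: 1970423/4 ≈ 4.9261e+5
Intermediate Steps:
O = -4 (O = -4 + (5*0)*(-1) = -4 + 0*(-1) = -4 + 0 = -4)
o = 13 (o = -19 + 32 = 13)
x = -793/4 (x = (61/(-4))*13 = (61*(-¼))*13 = -61/4*13 = -793/4 ≈ -198.25)
P(-702) + x = (-702)² - 793/4 = 492804 - 793/4 = 1970423/4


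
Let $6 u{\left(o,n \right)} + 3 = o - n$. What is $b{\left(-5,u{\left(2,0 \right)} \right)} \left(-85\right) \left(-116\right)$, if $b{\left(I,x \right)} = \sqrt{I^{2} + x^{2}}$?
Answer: $\frac{4930 \sqrt{901}}{3} \approx 49327.0$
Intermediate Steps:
$u{\left(o,n \right)} = - \frac{1}{2} - \frac{n}{6} + \frac{o}{6}$ ($u{\left(o,n \right)} = - \frac{1}{2} + \frac{o - n}{6} = - \frac{1}{2} - \left(- \frac{o}{6} + \frac{n}{6}\right) = - \frac{1}{2} - \frac{n}{6} + \frac{o}{6}$)
$b{\left(-5,u{\left(2,0 \right)} \right)} \left(-85\right) \left(-116\right) = \sqrt{\left(-5\right)^{2} + \left(- \frac{1}{2} - 0 + \frac{1}{6} \cdot 2\right)^{2}} \left(-85\right) \left(-116\right) = \sqrt{25 + \left(- \frac{1}{2} + 0 + \frac{1}{3}\right)^{2}} \left(-85\right) \left(-116\right) = \sqrt{25 + \left(- \frac{1}{6}\right)^{2}} \left(-85\right) \left(-116\right) = \sqrt{25 + \frac{1}{36}} \left(-85\right) \left(-116\right) = \sqrt{\frac{901}{36}} \left(-85\right) \left(-116\right) = \frac{\sqrt{901}}{6} \left(-85\right) \left(-116\right) = - \frac{85 \sqrt{901}}{6} \left(-116\right) = \frac{4930 \sqrt{901}}{3}$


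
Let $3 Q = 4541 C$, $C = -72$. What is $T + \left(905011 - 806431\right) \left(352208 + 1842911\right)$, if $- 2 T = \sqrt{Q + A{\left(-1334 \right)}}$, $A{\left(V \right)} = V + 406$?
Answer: $216394831020 - i \sqrt{27478} \approx 2.1639 \cdot 10^{11} - 165.76 i$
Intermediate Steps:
$A{\left(V \right)} = 406 + V$
$Q = -108984$ ($Q = \frac{4541 \left(-72\right)}{3} = \frac{1}{3} \left(-326952\right) = -108984$)
$T = - i \sqrt{27478}$ ($T = - \frac{\sqrt{-108984 + \left(406 - 1334\right)}}{2} = - \frac{\sqrt{-108984 - 928}}{2} = - \frac{\sqrt{-109912}}{2} = - \frac{2 i \sqrt{27478}}{2} = - i \sqrt{27478} \approx - 165.76 i$)
$T + \left(905011 - 806431\right) \left(352208 + 1842911\right) = - i \sqrt{27478} + \left(905011 - 806431\right) \left(352208 + 1842911\right) = - i \sqrt{27478} + 98580 \cdot 2195119 = - i \sqrt{27478} + 216394831020 = 216394831020 - i \sqrt{27478}$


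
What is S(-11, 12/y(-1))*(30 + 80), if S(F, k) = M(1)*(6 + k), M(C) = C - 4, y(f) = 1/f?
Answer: 1980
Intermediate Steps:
M(C) = -4 + C
S(F, k) = -18 - 3*k (S(F, k) = (-4 + 1)*(6 + k) = -3*(6 + k) = -18 - 3*k)
S(-11, 12/y(-1))*(30 + 80) = (-18 - 36/(1/(-1)))*(30 + 80) = (-18 - 36/(-1))*110 = (-18 - 36*(-1))*110 = (-18 - 3*(-12))*110 = (-18 + 36)*110 = 18*110 = 1980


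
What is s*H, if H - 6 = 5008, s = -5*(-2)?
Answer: 50140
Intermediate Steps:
s = 10
H = 5014 (H = 6 + 5008 = 5014)
s*H = 10*5014 = 50140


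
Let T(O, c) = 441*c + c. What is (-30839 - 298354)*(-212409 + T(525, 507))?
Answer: -3846620205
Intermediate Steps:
T(O, c) = 442*c
(-30839 - 298354)*(-212409 + T(525, 507)) = (-30839 - 298354)*(-212409 + 442*507) = -329193*(-212409 + 224094) = -329193*11685 = -3846620205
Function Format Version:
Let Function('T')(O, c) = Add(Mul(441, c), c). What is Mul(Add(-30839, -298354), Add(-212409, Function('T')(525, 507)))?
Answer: -3846620205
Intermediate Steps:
Function('T')(O, c) = Mul(442, c)
Mul(Add(-30839, -298354), Add(-212409, Function('T')(525, 507))) = Mul(Add(-30839, -298354), Add(-212409, Mul(442, 507))) = Mul(-329193, Add(-212409, 224094)) = Mul(-329193, 11685) = -3846620205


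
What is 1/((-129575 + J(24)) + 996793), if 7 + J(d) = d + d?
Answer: 1/867259 ≈ 1.1531e-6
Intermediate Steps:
J(d) = -7 + 2*d (J(d) = -7 + (d + d) = -7 + 2*d)
1/((-129575 + J(24)) + 996793) = 1/((-129575 + (-7 + 2*24)) + 996793) = 1/((-129575 + (-7 + 48)) + 996793) = 1/((-129575 + 41) + 996793) = 1/(-129534 + 996793) = 1/867259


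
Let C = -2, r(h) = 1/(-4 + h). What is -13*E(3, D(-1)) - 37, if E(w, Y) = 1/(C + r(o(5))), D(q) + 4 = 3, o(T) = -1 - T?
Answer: -647/21 ≈ -30.810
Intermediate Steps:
D(q) = -1 (D(q) = -4 + 3 = -1)
E(w, Y) = -10/21 (E(w, Y) = 1/(-2 + 1/(-4 + (-1 - 1*5))) = 1/(-2 + 1/(-4 + (-1 - 5))) = 1/(-2 + 1/(-4 - 6)) = 1/(-2 + 1/(-10)) = 1/(-2 - ⅒) = 1/(-21/10) = -10/21)
-13*E(3, D(-1)) - 37 = -13*(-10/21) - 37 = 130/21 - 37 = -647/21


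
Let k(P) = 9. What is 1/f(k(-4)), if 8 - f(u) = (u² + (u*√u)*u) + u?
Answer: -1/325 ≈ -0.0030769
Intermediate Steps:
f(u) = 8 - u - u² - u^(5/2) (f(u) = 8 - ((u² + (u*√u)*u) + u) = 8 - ((u² + u^(3/2)*u) + u) = 8 - ((u² + u^(5/2)) + u) = 8 - (u + u² + u^(5/2)) = 8 + (-u - u² - u^(5/2)) = 8 - u - u² - u^(5/2))
1/f(k(-4)) = 1/(8 - 1*9 - 1*9² - 9^(5/2)) = 1/(8 - 9 - 1*81 - 1*243) = 1/(8 - 9 - 81 - 243) = 1/(-325) = -1/325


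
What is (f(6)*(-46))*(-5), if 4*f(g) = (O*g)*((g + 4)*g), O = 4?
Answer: 82800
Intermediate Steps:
f(g) = g**2*(4 + g) (f(g) = ((4*g)*((g + 4)*g))/4 = ((4*g)*((4 + g)*g))/4 = ((4*g)*(g*(4 + g)))/4 = (4*g**2*(4 + g))/4 = g**2*(4 + g))
(f(6)*(-46))*(-5) = ((6**2*(4 + 6))*(-46))*(-5) = ((36*10)*(-46))*(-5) = (360*(-46))*(-5) = -16560*(-5) = 82800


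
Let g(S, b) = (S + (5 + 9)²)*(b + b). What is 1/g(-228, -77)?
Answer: 1/4928 ≈ 0.00020292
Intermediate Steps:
g(S, b) = 2*b*(196 + S) (g(S, b) = (S + 14²)*(2*b) = (S + 196)*(2*b) = (196 + S)*(2*b) = 2*b*(196 + S))
1/g(-228, -77) = 1/(2*(-77)*(196 - 228)) = 1/(2*(-77)*(-32)) = 1/4928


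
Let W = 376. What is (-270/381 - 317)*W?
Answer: -15171224/127 ≈ -1.1946e+5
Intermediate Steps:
(-270/381 - 317)*W = (-270/381 - 317)*376 = (-270*1/381 - 317)*376 = (-90/127 - 317)*376 = -40349/127*376 = -15171224/127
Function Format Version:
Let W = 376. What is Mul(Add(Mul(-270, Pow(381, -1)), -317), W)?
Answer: Rational(-15171224, 127) ≈ -1.1946e+5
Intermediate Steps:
Mul(Add(Mul(-270, Pow(381, -1)), -317), W) = Mul(Add(Mul(-270, Pow(381, -1)), -317), 376) = Mul(Add(Mul(-270, Rational(1, 381)), -317), 376) = Mul(Add(Rational(-90, 127), -317), 376) = Mul(Rational(-40349, 127), 376) = Rational(-15171224, 127)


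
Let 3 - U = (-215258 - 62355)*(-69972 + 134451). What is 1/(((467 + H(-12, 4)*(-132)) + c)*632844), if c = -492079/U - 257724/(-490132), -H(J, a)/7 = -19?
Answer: -121853681336655/1317766941331818461651146 ≈ -9.2470e-11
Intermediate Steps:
H(J, a) = 133 (H(J, a) = -7*(-19) = 133)
U = 17900208630 (U = 3 - (-215258 - 62355)*(-69972 + 134451) = 3 - (-277613)*64479 = 3 - 1*(-17900208627) = 3 + 17900208627 = 17900208630)
c = 1153268046323423/2193366264059790 (c = -492079/17900208630 - 257724/(-490132) = -492079*1/17900208630 - 257724*(-1/490132) = -492079/17900208630 + 64431/122533 = 1153268046323423/2193366264059790 ≈ 0.52580)
1/(((467 + H(-12, 4)*(-132)) + c)*632844) = 1/(((467 + 133*(-132)) + 1153268046323423/2193366264059790)*632844) = (1/632844)/((467 - 17556) + 1153268046323423/2193366264059790) = (1/632844)/(-17089 + 1153268046323423/2193366264059790) = (1/632844)/(-37481282818471427887/2193366264059790) = -2193366264059790/37481282818471427887*1/632844 = -121853681336655/1317766941331818461651146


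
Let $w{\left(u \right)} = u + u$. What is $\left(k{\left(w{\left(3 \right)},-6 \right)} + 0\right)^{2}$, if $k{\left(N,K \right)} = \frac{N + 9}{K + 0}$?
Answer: $\frac{25}{4} \approx 6.25$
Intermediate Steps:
$w{\left(u \right)} = 2 u$
$k{\left(N,K \right)} = \frac{9 + N}{K}$
$\left(k{\left(w{\left(3 \right)},-6 \right)} + 0\right)^{2} = \left(\frac{9 + 2 \cdot 3}{-6} + 0\right)^{2} = \left(- \frac{9 + 6}{6} + 0\right)^{2} = \left(\left(- \frac{1}{6}\right) 15 + 0\right)^{2} = \left(- \frac{5}{2} + 0\right)^{2} = \left(- \frac{5}{2}\right)^{2} = \frac{25}{4}$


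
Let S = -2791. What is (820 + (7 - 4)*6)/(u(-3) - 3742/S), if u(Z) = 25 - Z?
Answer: 1169429/40945 ≈ 28.561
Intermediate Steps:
(820 + (7 - 4)*6)/(u(-3) - 3742/S) = (820 + (7 - 4)*6)/((25 - 1*(-3)) - 3742/(-2791)) = (820 + 3*6)/((25 + 3) - 3742*(-1/2791)) = (820 + 18)/(28 + 3742/2791) = 838/(81890/2791) = 838*(2791/81890) = 1169429/40945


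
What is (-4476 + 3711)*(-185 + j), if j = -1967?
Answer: 1646280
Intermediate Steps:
(-4476 + 3711)*(-185 + j) = (-4476 + 3711)*(-185 - 1967) = -765*(-2152) = 1646280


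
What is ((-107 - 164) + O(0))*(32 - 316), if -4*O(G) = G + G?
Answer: 76964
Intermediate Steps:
O(G) = -G/2 (O(G) = -(G + G)/4 = -G/2)
((-107 - 164) + O(0))*(32 - 316) = ((-107 - 164) - ½*0)*(32 - 316) = (-271 + 0)*(-284) = -271*(-284) = 76964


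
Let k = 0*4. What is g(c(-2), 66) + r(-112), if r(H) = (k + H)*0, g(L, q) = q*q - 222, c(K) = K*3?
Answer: 4134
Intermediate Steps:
c(K) = 3*K
k = 0
g(L, q) = -222 + q² (g(L, q) = q² - 222 = -222 + q²)
r(H) = 0 (r(H) = (0 + H)*0 = H*0 = 0)
g(c(-2), 66) + r(-112) = (-222 + 66²) + 0 = (-222 + 4356) + 0 = 4134 + 0 = 4134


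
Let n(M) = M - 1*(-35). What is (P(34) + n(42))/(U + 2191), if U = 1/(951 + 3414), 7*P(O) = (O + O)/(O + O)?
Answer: 589275/16736503 ≈ 0.035209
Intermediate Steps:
P(O) = 1/7 (P(O) = ((O + O)/(O + O))/7 = ((2*O)/((2*O)))/7 = ((2*O)*(1/(2*O)))/7 = (1/7)*1 = 1/7)
n(M) = 35 + M (n(M) = M + 35 = 35 + M)
U = 1/4365 ≈ 0.00022910
(P(34) + n(42))/(U + 2191) = (1/7 + (35 + 42))/(1/4365 + 2191) = (1/7 + 77)/(9563716/4365) = (540/7)*(4365/9563716) = 589275/16736503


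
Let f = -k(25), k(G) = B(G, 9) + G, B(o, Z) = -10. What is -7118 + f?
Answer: -7133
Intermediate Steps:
k(G) = -10 + G
f = -15 (f = -(-10 + 25) = -1*15 = -15)
-7118 + f = -7118 - 15 = -7133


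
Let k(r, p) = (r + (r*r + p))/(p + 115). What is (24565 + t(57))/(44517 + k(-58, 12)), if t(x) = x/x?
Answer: 3119882/5656977 ≈ 0.55151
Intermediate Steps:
k(r, p) = (p + r + r²)/(115 + p) (k(r, p) = (r + (r² + p))/(115 + p) = (r + (p + r²))/(115 + p) = (p + r + r²)/(115 + p))
t(x) = 1
(24565 + t(57))/(44517 + k(-58, 12)) = (24565 + 1)/(44517 + (12 - 58 + (-58)²)/(115 + 12)) = 24566/(44517 + (12 - 58 + 3364)/127) = 24566/(44517 + (1/127)*3318) = 24566/(44517 + 3318/127) = 24566/(5656977/127) = 24566*(127/5656977) = 3119882/5656977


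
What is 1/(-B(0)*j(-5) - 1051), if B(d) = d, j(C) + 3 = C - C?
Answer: -1/1051 ≈ -0.00095147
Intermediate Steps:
j(C) = -3 (j(C) = -3 + (C - C) = -3 + 0 = -3)
1/(-B(0)*j(-5) - 1051) = 1/(-0*(-3) - 1051) = 1/(-1*0 - 1051) = 1/(0 - 1051) = 1/(-1051) = -1/1051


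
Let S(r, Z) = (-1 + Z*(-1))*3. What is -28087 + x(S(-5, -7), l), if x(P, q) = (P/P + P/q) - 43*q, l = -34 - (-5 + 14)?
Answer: -1128209/43 ≈ -26237.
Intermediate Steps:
S(r, Z) = -3 - 3*Z (S(r, Z) = (-1 - Z)*3 = -3 - 3*Z)
l = -43 (l = -34 - 1*9 = -34 - 9 = -43)
x(P, q) = 1 - 43*q + P/q (x(P, q) = (1 + P/q) - 43*q = 1 - 43*q + P/q)
-28087 + x(S(-5, -7), l) = -28087 + (1 - 43*(-43) + (-3 - 3*(-7))/(-43)) = -28087 + (1 + 1849 + (-3 + 21)*(-1/43)) = -28087 + (1 + 1849 + 18*(-1/43)) = -28087 + (1 + 1849 - 18/43) = -28087 + 79532/43 = -1128209/43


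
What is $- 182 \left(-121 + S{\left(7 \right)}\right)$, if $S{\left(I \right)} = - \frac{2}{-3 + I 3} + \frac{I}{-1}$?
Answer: $\frac{209846}{9} \approx 23316.0$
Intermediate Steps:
$S{\left(I \right)} = - I - \frac{2}{-3 + 3 I}$ ($S{\left(I \right)} = - \frac{2}{-3 + 3 I} + I \left(-1\right) = - \frac{2}{-3 + 3 I} - I = - I - \frac{2}{-3 + 3 I}$)
$- 182 \left(-121 + S{\left(7 \right)}\right) = - 182 \left(-121 + \frac{- \frac{2}{3} + 7 - 7^{2}}{-1 + 7}\right) = - 182 \left(-121 + \frac{- \frac{2}{3} + 7 - 49}{6}\right) = - 182 \left(-121 + \frac{1}{6} \left(- \frac{128}{3}\right)\right) = - 182 \left(-121 - \frac{64}{9}\right) = \left(-182\right) \left(- \frac{1153}{9}\right) = \frac{209846}{9}$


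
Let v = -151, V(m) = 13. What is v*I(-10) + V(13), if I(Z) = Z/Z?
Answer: -138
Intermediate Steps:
I(Z) = 1
v*I(-10) + V(13) = -151*1 + 13 = -151 + 13 = -138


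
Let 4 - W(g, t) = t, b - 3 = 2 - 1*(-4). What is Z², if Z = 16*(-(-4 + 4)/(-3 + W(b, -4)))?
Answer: 0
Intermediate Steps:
b = 9 (b = 3 + (2 - 1*(-4)) = 3 + (2 + 4) = 3 + 6 = 9)
W(g, t) = 4 - t
Z = 0 (Z = 16*(-(-4 + 4)/(-3 + (4 - 1*(-4)))) = 16*(-0/(-3 + (4 + 4))) = 16*(-0/(-3 + 8)) = 16*(-0/5) = 16*(-1*0) = 16*0 = 0)
Z² = 0² = 0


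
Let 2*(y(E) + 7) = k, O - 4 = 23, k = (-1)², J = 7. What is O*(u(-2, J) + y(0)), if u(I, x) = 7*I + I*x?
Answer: -1863/2 ≈ -931.50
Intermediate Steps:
k = 1
O = 27 (O = 4 + 23 = 27)
y(E) = -13/2 (y(E) = -7 + (½)*1 = -7 + ½ = -13/2)
O*(u(-2, J) + y(0)) = 27*(-2*(7 + 7) - 13/2) = 27*(-2*14 - 13/2) = 27*(-28 - 13/2) = 27*(-69/2) = -1863/2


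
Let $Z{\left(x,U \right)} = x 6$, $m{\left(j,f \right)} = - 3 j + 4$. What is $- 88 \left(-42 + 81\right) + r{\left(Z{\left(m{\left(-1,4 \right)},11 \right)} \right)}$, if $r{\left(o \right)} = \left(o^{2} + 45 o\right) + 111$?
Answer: $333$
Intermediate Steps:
$m{\left(j,f \right)} = 4 - 3 j$
$Z{\left(x,U \right)} = 6 x$
$r{\left(o \right)} = 111 + o^{2} + 45 o$
$- 88 \left(-42 + 81\right) + r{\left(Z{\left(m{\left(-1,4 \right)},11 \right)} \right)} = - 88 \left(-42 + 81\right) + \left(111 + \left(6 \left(4 - -3\right)\right)^{2} + 45 \cdot 6 \left(4 - -3\right)\right) = \left(-88\right) 39 + \left(111 + \left(6 \left(4 + 3\right)\right)^{2} + 45 \cdot 6 \left(4 + 3\right)\right) = -3432 + \left(111 + \left(6 \cdot 7\right)^{2} + 45 \cdot 6 \cdot 7\right) = -3432 + \left(111 + 42^{2} + 45 \cdot 42\right) = -3432 + \left(111 + 1764 + 1890\right) = -3432 + 3765 = 333$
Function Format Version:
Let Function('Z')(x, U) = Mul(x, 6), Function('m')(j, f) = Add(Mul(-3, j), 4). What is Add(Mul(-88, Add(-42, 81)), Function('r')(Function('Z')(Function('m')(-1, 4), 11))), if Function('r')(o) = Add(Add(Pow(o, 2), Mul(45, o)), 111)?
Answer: 333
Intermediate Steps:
Function('m')(j, f) = Add(4, Mul(-3, j))
Function('Z')(x, U) = Mul(6, x)
Function('r')(o) = Add(111, Pow(o, 2), Mul(45, o))
Add(Mul(-88, Add(-42, 81)), Function('r')(Function('Z')(Function('m')(-1, 4), 11))) = Add(Mul(-88, Add(-42, 81)), Add(111, Pow(Mul(6, Add(4, Mul(-3, -1))), 2), Mul(45, Mul(6, Add(4, Mul(-3, -1)))))) = Add(Mul(-88, 39), Add(111, Pow(Mul(6, Add(4, 3)), 2), Mul(45, Mul(6, Add(4, 3))))) = Add(-3432, Add(111, Pow(Mul(6, 7), 2), Mul(45, Mul(6, 7)))) = Add(-3432, Add(111, Pow(42, 2), Mul(45, 42))) = Add(-3432, Add(111, 1764, 1890)) = Add(-3432, 3765) = 333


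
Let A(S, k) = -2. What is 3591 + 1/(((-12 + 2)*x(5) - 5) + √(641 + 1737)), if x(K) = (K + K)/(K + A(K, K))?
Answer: 29363952/8177 + 9*√2378/8177 ≈ 3591.1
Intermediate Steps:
x(K) = 2*K/(-2 + K) (x(K) = (K + K)/(K - 2) = (2*K)/(-2 + K) = 2*K/(-2 + K))
3591 + 1/(((-12 + 2)*x(5) - 5) + √(641 + 1737)) = 3591 + 1/(((-12 + 2)*(2*5/(-2 + 5)) - 5) + √(641 + 1737)) = 3591 + 1/((-20*5/3 - 5) + √2378) = 3591 + 1/((-10*10/3 - 5) + √2378) = 3591 + 1/((-100/3 - 5) + √2378) = 3591 + 1/(-115/3 + √2378)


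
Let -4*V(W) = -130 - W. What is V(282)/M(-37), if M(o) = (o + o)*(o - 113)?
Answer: 103/11100 ≈ 0.0092793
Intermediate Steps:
M(o) = 2*o*(-113 + o) (M(o) = (2*o)*(-113 + o) = 2*o*(-113 + o))
V(W) = 65/2 + W/4 (V(W) = -(-130 - W)/4 = 65/2 + W/4)
V(282)/M(-37) = (65/2 + (¼)*282)/((2*(-37)*(-113 - 37))) = (65/2 + 141/2)/((2*(-37)*(-150))) = 103/11100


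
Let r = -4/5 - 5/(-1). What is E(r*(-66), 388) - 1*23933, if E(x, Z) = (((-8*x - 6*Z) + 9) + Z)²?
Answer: 1455164/25 ≈ 58207.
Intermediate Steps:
r = 21/5 (r = -4*⅕ - 5*(-1) = -⅘ + 5 = 21/5 ≈ 4.2000)
E(x, Z) = (9 - 8*x - 5*Z)² (E(x, Z) = ((9 - 8*x - 6*Z) + Z)² = (9 - 8*x - 5*Z)²)
E(r*(-66), 388) - 1*23933 = (-9 + 5*388 + 8*((21/5)*(-66)))² - 1*23933 = (-9 + 1940 + 8*(-1386/5))² - 23933 = (-9 + 1940 - 11088/5)² - 23933 = (-1433/5)² - 23933 = 2053489/25 - 23933 = 1455164/25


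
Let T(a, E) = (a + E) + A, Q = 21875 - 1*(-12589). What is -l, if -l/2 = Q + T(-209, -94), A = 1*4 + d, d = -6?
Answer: 68318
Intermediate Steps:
Q = 34464 (Q = 21875 + 12589 = 34464)
A = -2 (A = 1*4 - 6 = 4 - 6 = -2)
T(a, E) = -2 + E + a (T(a, E) = (a + E) - 2 = (E + a) - 2 = -2 + E + a)
l = -68318 (l = -2*(34464 + (-2 - 94 - 209)) = -2*(34464 - 305) = -2*34159 = -68318)
-l = -1*(-68318) = 68318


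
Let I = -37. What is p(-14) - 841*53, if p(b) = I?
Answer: -44610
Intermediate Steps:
p(b) = -37
p(-14) - 841*53 = -37 - 841*53 = -37 - 44573 = -44610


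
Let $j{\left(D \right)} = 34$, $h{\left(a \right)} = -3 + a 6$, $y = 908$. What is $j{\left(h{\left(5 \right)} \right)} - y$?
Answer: $-874$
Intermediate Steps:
$h{\left(a \right)} = -3 + 6 a$
$j{\left(h{\left(5 \right)} \right)} - y = 34 - 908 = -874$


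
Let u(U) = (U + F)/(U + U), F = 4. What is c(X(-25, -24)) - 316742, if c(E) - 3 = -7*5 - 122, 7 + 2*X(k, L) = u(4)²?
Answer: -316896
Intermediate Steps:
u(U) = (4 + U)/(2*U) (u(U) = (U + 4)/(U + U) = (4 + U)/((2*U)) = (4 + U)*(1/(2*U)) = (4 + U)/(2*U))
X(k, L) = -3 (X(k, L) = -7/2 + ((½)*(4 + 4)/4)²/2 = -7/2 + ((½)*(¼)*8)²/2 = -7/2 + (½)*1² = -7/2 + (½)*1 = -7/2 + ½ = -3)
c(E) = -154 (c(E) = 3 + (-7*5 - 122) = 3 + (-35 - 122) = 3 - 157 = -154)
c(X(-25, -24)) - 316742 = -154 - 316742 = -316896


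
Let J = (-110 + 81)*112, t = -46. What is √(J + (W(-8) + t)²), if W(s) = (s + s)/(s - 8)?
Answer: I*√1223 ≈ 34.971*I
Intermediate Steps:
W(s) = 2*s/(-8 + s) (W(s) = (2*s)/(-8 + s) = 2*s/(-8 + s))
J = -3248 (J = -29*112 = -3248)
√(J + (W(-8) + t)²) = √(-3248 + (2*(-8)/(-8 - 8) - 46)²) = √(-3248 + (2*(-8)/(-16) - 46)²) = √(-3248 + (2*(-8)*(-1/16) - 46)²) = √(-3248 + (1 - 46)²) = √(-3248 + (-45)²) = √(-3248 + 2025) = √(-1223) = I*√1223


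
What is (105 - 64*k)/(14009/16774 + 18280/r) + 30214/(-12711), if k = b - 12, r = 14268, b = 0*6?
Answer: 660121538138612/1609559394213 ≈ 410.13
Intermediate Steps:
b = 0
k = -12 (k = 0 - 12 = -12)
(105 - 64*k)/(14009/16774 + 18280/r) + 30214/(-12711) = (105 - 64*(-12))/(14009/16774 + 18280/14268) + 30214/(-12711) = (105 + 768)/(14009*(1/16774) + 18280*(1/14268)) + 30214*(-1/12711) = 873/(14009/16774 + 4570/3567) - 30214/12711 = 873/(126627283/59832858) - 30214/12711 = 873*(59832858/126627283) - 30214/12711 = 52234085034/126627283 - 30214/12711 = 660121538138612/1609559394213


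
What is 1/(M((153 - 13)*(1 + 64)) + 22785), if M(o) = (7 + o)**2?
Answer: 1/82960234 ≈ 1.2054e-8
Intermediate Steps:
1/(M((153 - 13)*(1 + 64)) + 22785) = 1/((7 + (153 - 13)*(1 + 64))**2 + 22785) = 1/((7 + 140*65)**2 + 22785) = 1/((7 + 9100)**2 + 22785) = 1/(9107**2 + 22785) = 1/(82937449 + 22785) = 1/82960234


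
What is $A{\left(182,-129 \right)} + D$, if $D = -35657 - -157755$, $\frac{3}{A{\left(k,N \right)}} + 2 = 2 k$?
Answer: $\frac{44199479}{362} \approx 1.221 \cdot 10^{5}$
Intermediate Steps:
$A{\left(k,N \right)} = \frac{3}{-2 + 2 k}$
$D = 122098$ ($D = -35657 + 157755 = 122098$)
$A{\left(182,-129 \right)} + D = \frac{3}{2 \left(-1 + 182\right)} + 122098 = \frac{3}{2 \cdot 181} + 122098 = \frac{3}{2} \cdot \frac{1}{181} + 122098 = \frac{3}{362} + 122098 = \frac{44199479}{362}$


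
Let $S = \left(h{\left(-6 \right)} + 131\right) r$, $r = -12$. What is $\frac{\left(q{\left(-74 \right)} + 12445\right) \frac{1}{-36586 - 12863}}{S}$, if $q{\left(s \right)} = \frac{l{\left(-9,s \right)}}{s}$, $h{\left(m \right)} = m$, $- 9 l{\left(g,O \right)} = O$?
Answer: $\frac{28001}{166890375} \approx 0.00016778$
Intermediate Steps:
$l{\left(g,O \right)} = - \frac{O}{9}$
$q{\left(s \right)} = - \frac{1}{9}$ ($q{\left(s \right)} = \frac{\left(- \frac{1}{9}\right) s}{s} = - \frac{1}{9}$)
$S = -1500$ ($S = \left(-6 + 131\right) \left(-12\right) = 125 \left(-12\right) = -1500$)
$\frac{\left(q{\left(-74 \right)} + 12445\right) \frac{1}{-36586 - 12863}}{S} = \frac{\left(- \frac{1}{9} + 12445\right) \frac{1}{-36586 - 12863}}{-1500} = \frac{112004}{9 \left(-49449\right)} \left(- \frac{1}{1500}\right) = \frac{112004}{9} \left(- \frac{1}{49449}\right) \left(- \frac{1}{1500}\right) = \left(- \frac{112004}{445041}\right) \left(- \frac{1}{1500}\right) = \frac{28001}{166890375}$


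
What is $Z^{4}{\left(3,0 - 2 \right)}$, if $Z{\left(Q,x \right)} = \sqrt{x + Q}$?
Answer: $1$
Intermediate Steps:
$Z{\left(Q,x \right)} = \sqrt{Q + x}$
$Z^{4}{\left(3,0 - 2 \right)} = \left(\sqrt{3 + \left(0 - 2\right)}\right)^{4} = \left(\sqrt{3 - 2}\right)^{4} = \left(\sqrt{1}\right)^{4} = 1^{4} = 1$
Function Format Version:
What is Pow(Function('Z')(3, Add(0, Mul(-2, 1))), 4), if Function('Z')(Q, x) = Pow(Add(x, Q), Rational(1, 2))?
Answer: 1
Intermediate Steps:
Function('Z')(Q, x) = Pow(Add(Q, x), Rational(1, 2))
Pow(Function('Z')(3, Add(0, Mul(-2, 1))), 4) = Pow(Pow(Add(3, Add(0, Mul(-2, 1))), Rational(1, 2)), 4) = Pow(Pow(Add(3, Add(0, -2)), Rational(1, 2)), 4) = Pow(Pow(Add(3, -2), Rational(1, 2)), 4) = Pow(Pow(1, Rational(1, 2)), 4) = Pow(1, 4) = 1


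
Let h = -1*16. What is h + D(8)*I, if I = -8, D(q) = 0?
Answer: -16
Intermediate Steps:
h = -16
h + D(8)*I = -16 + 0*(-8) = -16 + 0 = -16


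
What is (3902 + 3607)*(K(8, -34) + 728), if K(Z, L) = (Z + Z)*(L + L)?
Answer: -2703240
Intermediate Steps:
K(Z, L) = 4*L*Z (K(Z, L) = (2*Z)*(2*L) = 4*L*Z)
(3902 + 3607)*(K(8, -34) + 728) = (3902 + 3607)*(4*(-34)*8 + 728) = 7509*(-1088 + 728) = 7509*(-360) = -2703240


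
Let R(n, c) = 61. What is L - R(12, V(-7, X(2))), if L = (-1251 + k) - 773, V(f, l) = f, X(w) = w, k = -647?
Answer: -2732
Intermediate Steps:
L = -2671 (L = (-1251 - 647) - 773 = -1898 - 773 = -2671)
L - R(12, V(-7, X(2))) = -2671 - 1*61 = -2671 - 61 = -2732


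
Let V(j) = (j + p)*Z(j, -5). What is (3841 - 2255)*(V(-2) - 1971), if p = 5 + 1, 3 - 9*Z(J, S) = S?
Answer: -28083302/9 ≈ -3.1204e+6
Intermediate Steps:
Z(J, S) = ⅓ - S/9
p = 6
V(j) = 16/3 + 8*j/9 (V(j) = (j + 6)*(⅓ - ⅑*(-5)) = (6 + j)*(⅓ + 5/9) = (6 + j)*(8/9) = 16/3 + 8*j/9)
(3841 - 2255)*(V(-2) - 1971) = (3841 - 2255)*((16/3 + (8/9)*(-2)) - 1971) = 1586*((16/3 - 16/9) - 1971) = 1586*(32/9 - 1971) = 1586*(-17707/9) = -28083302/9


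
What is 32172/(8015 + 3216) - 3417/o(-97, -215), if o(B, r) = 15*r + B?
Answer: 13204701/3391762 ≈ 3.8932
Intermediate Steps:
o(B, r) = B + 15*r
32172/(8015 + 3216) - 3417/o(-97, -215) = 32172/(8015 + 3216) - 3417/(-97 + 15*(-215)) = 32172/11231 - 3417/(-97 - 3225) = 32172*(1/11231) - 3417/(-3322) = 32172/11231 - 3417*(-1/3322) = 32172/11231 + 3417/3322 = 13204701/3391762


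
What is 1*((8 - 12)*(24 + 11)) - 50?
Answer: -190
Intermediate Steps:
1*((8 - 12)*(24 + 11)) - 50 = 1*(-4*35) - 50 = 1*(-140) - 50 = -140 - 50 = -190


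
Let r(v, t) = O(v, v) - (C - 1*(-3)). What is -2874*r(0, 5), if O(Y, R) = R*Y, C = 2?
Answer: 14370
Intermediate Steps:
r(v, t) = -5 + v² (r(v, t) = v*v - (2 - 1*(-3)) = v² - (2 + 3) = v² - 1*5 = v² - 5 = -5 + v²)
-2874*r(0, 5) = -2874*(-5 + 0²) = -2874*(-5 + 0) = -2874*(-5) = 14370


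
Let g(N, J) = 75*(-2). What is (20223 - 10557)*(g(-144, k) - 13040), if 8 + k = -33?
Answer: -127494540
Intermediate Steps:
k = -41 (k = -8 - 33 = -41)
g(N, J) = -150
(20223 - 10557)*(g(-144, k) - 13040) = (20223 - 10557)*(-150 - 13040) = 9666*(-13190) = -127494540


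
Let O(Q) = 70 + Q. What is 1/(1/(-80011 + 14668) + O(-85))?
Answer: -65343/980146 ≈ -0.066667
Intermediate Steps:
1/(1/(-80011 + 14668) + O(-85)) = 1/(1/(-80011 + 14668) + (70 - 85)) = 1/(1/(-65343) - 15) = 1/(-1/65343 - 15) = 1/(-980146/65343) = -65343/980146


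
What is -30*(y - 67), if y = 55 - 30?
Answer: 1260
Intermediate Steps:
y = 25
-30*(y - 67) = -30*(25 - 67) = -30*(-42) = 1260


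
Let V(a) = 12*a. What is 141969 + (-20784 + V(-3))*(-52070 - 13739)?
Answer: 1370285349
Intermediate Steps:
141969 + (-20784 + V(-3))*(-52070 - 13739) = 141969 + (-20784 + 12*(-3))*(-52070 - 13739) = 141969 + (-20784 - 36)*(-65809) = 141969 - 20820*(-65809) = 141969 + 1370143380 = 1370285349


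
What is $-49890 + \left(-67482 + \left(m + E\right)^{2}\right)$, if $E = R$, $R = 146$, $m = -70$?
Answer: $-111596$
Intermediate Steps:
$E = 146$
$-49890 + \left(-67482 + \left(m + E\right)^{2}\right) = -49890 - \left(67482 - \left(-70 + 146\right)^{2}\right) = -49890 - \left(67482 - 76^{2}\right) = -49890 + \left(-67482 + 5776\right) = -49890 - 61706 = -111596$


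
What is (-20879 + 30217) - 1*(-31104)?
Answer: 40442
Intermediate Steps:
(-20879 + 30217) - 1*(-31104) = 9338 + 31104 = 40442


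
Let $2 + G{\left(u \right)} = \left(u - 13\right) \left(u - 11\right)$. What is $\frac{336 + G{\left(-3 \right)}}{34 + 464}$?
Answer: $\frac{93}{83} \approx 1.1205$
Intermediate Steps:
$G{\left(u \right)} = -2 + \left(-13 + u\right) \left(-11 + u\right)$ ($G{\left(u \right)} = -2 + \left(u - 13\right) \left(u - 11\right) = -2 + \left(-13 + u\right) \left(-11 + u\right)$)
$\frac{336 + G{\left(-3 \right)}}{34 + 464} = \frac{336 + \left(141 + \left(-3\right)^{2} - -72\right)}{34 + 464} = \frac{336 + \left(141 + 9 + 72\right)}{498} = \left(336 + 222\right) \frac{1}{498} = 558 \cdot \frac{1}{498} = \frac{93}{83}$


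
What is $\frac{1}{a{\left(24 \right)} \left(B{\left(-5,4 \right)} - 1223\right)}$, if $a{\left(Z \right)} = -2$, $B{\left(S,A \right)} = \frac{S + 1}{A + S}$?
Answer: $\frac{1}{2438} \approx 0.00041017$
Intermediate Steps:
$B{\left(S,A \right)} = \frac{1 + S}{A + S}$
$\frac{1}{a{\left(24 \right)} \left(B{\left(-5,4 \right)} - 1223\right)} = \frac{1}{\left(-2\right) \left(\frac{1 - 5}{4 - 5} - 1223\right)} = \frac{1}{\left(-2\right) \left(\frac{1}{-1} \left(-4\right) - 1223\right)} = \frac{1}{\left(-2\right) \left(\left(-1\right) \left(-4\right) - 1223\right)} = \frac{1}{\left(-2\right) \left(4 - 1223\right)} = \frac{1}{\left(-2\right) \left(-1219\right)} = \frac{1}{2438}$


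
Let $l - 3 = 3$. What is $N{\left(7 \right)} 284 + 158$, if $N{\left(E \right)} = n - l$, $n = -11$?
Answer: $-4670$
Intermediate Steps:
$l = 6$ ($l = 3 + 3 = 6$)
$N{\left(E \right)} = -17$ ($N{\left(E \right)} = -11 - 6 = -17$)
$N{\left(7 \right)} 284 + 158 = \left(-17\right) 284 + 158 = -4828 + 158 = -4670$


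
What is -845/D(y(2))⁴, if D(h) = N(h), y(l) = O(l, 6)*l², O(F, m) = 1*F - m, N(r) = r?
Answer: -845/65536 ≈ -0.012894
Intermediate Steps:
O(F, m) = F - m
y(l) = l²*(-6 + l) (y(l) = (l - 1*6)*l² = (l - 6)*l² = (-6 + l)*l² = l²*(-6 + l))
D(h) = h
-845/D(y(2))⁴ = -845*1/(256*(-6 + 2)⁴) = -845/((4*(-4))⁴) = -845/((-16)⁴) = -845/65536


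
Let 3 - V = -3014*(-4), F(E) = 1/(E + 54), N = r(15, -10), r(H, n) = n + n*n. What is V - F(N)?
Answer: -1735633/144 ≈ -12053.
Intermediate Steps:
r(H, n) = n + n²
N = 90 (N = -10*(1 - 10) = -10*(-9) = 90)
F(E) = 1/(54 + E)
V = -12053 (V = 3 - (-3014)*(-4) = 3 - 1*12056 = 3 - 12056 = -12053)
V - F(N) = -12053 - 1/(54 + 90) = -12053 - 1/144 = -1735633/144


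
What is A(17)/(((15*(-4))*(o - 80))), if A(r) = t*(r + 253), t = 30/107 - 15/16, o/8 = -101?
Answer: -3375/1013504 ≈ -0.0033300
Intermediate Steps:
o = -808 (o = 8*(-101) = -808)
t = -1125/1712 (t = 30*(1/107) - 15*1/16 = 30/107 - 15/16 = -1125/1712 ≈ -0.65713)
A(r) = -284625/1712 - 1125*r/1712 (A(r) = -1125*(r + 253)/1712 = -1125*(253 + r)/1712 = -284625/1712 - 1125*r/1712)
A(17)/(((15*(-4))*(o - 80))) = (-284625/1712 - 1125/1712*17)/(((15*(-4))*(-808 - 80))) = (-284625/1712 - 19125/1712)/((-60*(-888))) = -151875/856/53280 = -151875/856*1/53280 = -3375/1013504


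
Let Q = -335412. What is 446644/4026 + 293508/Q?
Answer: 187661735/1705011 ≈ 110.06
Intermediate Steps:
446644/4026 + 293508/Q = 446644/4026 + 293508/(-335412) = 446644*(1/4026) + 293508*(-1/335412) = 20302/183 - 8153/9317 = 187661735/1705011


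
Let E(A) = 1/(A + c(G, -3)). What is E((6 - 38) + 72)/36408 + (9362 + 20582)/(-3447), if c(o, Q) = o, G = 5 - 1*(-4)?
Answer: -17806617667/2049806808 ≈ -8.6870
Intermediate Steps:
G = 9 (G = 5 + 4 = 9)
E(A) = 1/(9 + A) (E(A) = 1/(A + 9) = 1/(9 + A))
E((6 - 38) + 72)/36408 + (9362 + 20582)/(-3447) = 1/((9 + ((6 - 38) + 72))*36408) + (9362 + 20582)/(-3447) = (1/36408)/(9 + (-32 + 72)) + 29944*(-1/3447) = (1/36408)/(9 + 40) - 29944/3447 = (1/36408)/49 - 29944/3447 = (1/49)*(1/36408) - 29944/3447 = 1/1783992 - 29944/3447 = -17806617667/2049806808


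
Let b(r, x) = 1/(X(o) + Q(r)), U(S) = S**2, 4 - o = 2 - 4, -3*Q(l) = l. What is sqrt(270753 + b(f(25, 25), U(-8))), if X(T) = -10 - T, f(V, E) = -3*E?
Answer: sqrt(2436778)/3 ≈ 520.34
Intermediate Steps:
Q(l) = -l/3
o = 6 (o = 4 - (2 - 4) = 4 - 1*(-2) = 4 + 2 = 6)
b(r, x) = 1/(-16 - r/3) (b(r, x) = 1/((-10 - 1*6) - r/3) = 1/((-10 - 6) - r/3) = 1/(-16 - r/3))
sqrt(270753 + b(f(25, 25), U(-8))) = sqrt(270753 - 3/(48 - 3*25)) = sqrt(270753 - 3/(48 - 75)) = sqrt(270753 - 3/(-27)) = sqrt(270753 - 3*(-1/27)) = sqrt(270753 + 1/9) = sqrt(2436778/9) = sqrt(2436778)/3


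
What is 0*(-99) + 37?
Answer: 37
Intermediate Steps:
0*(-99) + 37 = 0 + 37 = 37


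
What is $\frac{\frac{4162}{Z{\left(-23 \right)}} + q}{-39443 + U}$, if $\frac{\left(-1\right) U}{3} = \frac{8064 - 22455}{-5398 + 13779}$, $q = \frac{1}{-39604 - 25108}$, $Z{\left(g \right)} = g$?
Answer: $\frac{2257266186827}{491950850437360} \approx 0.0045884$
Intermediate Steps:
$q = - \frac{1}{64712}$ ($q = \frac{1}{-64712} = - \frac{1}{64712} \approx -1.5453 \cdot 10^{-5}$)
$U = \frac{43173}{8381}$ ($U = - 3 \frac{8064 - 22455}{-5398 + 13779} = - 3 \left(- \frac{14391}{8381}\right) = - 3 \left(\left(-14391\right) \frac{1}{8381}\right) = \left(-3\right) \left(- \frac{14391}{8381}\right) = \frac{43173}{8381} \approx 5.1513$)
$\frac{\frac{4162}{Z{\left(-23 \right)}} + q}{-39443 + U} = \frac{\frac{4162}{-23} - \frac{1}{64712}}{-39443 + \frac{43173}{8381}} = \frac{4162 \left(- \frac{1}{23}\right) - \frac{1}{64712}}{- \frac{330528610}{8381}} = \left(- \frac{4162}{23} - \frac{1}{64712}\right) \left(- \frac{8381}{330528610}\right) = \left(- \frac{269331367}{1488376}\right) \left(- \frac{8381}{330528610}\right) = \frac{2257266186827}{491950850437360}$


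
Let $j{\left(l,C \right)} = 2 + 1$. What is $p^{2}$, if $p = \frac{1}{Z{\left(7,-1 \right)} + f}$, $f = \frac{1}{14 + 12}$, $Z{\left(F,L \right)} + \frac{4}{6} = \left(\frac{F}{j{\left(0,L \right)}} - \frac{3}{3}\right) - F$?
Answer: $\frac{6084}{241081} \approx 0.025236$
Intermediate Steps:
$j{\left(l,C \right)} = 3$
$Z{\left(F,L \right)} = - \frac{5}{3} - \frac{2 F}{3}$ ($Z{\left(F,L \right)} = - \frac{2}{3} - \left(1 + F - \frac{F}{3}\right) = - \frac{2}{3} - \left(1 + F - F \frac{1}{3}\right) = - \frac{2}{3} - \left(1 + \frac{2 F}{3}\right) = - \frac{5}{3} - \frac{2 F}{3}$)
$f = \frac{1}{26} \approx 0.038462$
$p = - \frac{78}{491}$ ($p = \frac{1}{\left(- \frac{5}{3} - \frac{14}{3}\right) + \frac{1}{26}} = \frac{1}{- \frac{19}{3} + \frac{1}{26}} = \frac{1}{- \frac{491}{78}} = - \frac{78}{491} \approx -0.15886$)
$p^{2} = \left(- \frac{78}{491}\right)^{2} = \frac{6084}{241081}$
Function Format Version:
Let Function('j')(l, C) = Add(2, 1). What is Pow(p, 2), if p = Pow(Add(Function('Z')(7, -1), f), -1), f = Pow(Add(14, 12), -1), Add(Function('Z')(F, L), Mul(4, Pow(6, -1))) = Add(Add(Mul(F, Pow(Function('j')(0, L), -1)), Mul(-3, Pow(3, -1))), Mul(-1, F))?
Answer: Rational(6084, 241081) ≈ 0.025236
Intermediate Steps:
Function('j')(l, C) = 3
Function('Z')(F, L) = Add(Rational(-5, 3), Mul(Rational(-2, 3), F)) (Function('Z')(F, L) = Add(Rational(-2, 3), Add(Add(Mul(F, Pow(3, -1)), Mul(-3, Pow(3, -1))), Mul(-1, F))) = Add(Rational(-2, 3), Add(Add(Mul(F, Rational(1, 3)), Mul(-3, Rational(1, 3))), Mul(-1, F))) = Add(Rational(-2, 3), Add(Add(Mul(Rational(1, 3), F), -1), Mul(-1, F))) = Add(Rational(-2, 3), Add(Add(-1, Mul(Rational(1, 3), F)), Mul(-1, F))) = Add(Rational(-2, 3), Add(-1, Mul(Rational(-2, 3), F))) = Add(Rational(-5, 3), Mul(Rational(-2, 3), F)))
f = Rational(1, 26) (f = Pow(26, -1) = Rational(1, 26) ≈ 0.038462)
p = Rational(-78, 491) (p = Pow(Add(Add(Rational(-5, 3), Mul(Rational(-2, 3), 7)), Rational(1, 26)), -1) = Pow(Add(Add(Rational(-5, 3), Rational(-14, 3)), Rational(1, 26)), -1) = Pow(Add(Rational(-19, 3), Rational(1, 26)), -1) = Pow(Rational(-491, 78), -1) = Rational(-78, 491) ≈ -0.15886)
Pow(p, 2) = Pow(Rational(-78, 491), 2) = Rational(6084, 241081)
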